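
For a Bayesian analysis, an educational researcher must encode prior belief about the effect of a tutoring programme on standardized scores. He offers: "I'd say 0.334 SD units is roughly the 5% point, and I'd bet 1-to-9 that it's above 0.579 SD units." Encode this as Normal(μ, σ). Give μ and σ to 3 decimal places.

For Normal(μ,σ), the p-quantile is μ + z_p·σ. Here z_{0.05} = -1.645, z_{0.9} = 1.282.
So 0.334 = μ − 1.645σ and 0.579 = μ + 1.282σ.
Subtracting: σ = (0.579 − 0.334)/(1.282 − (-1.645)) = 0.084.
Then μ = 0.334 − (-1.645)·0.084 = 0.472.

μ = 0.472, σ = 0.084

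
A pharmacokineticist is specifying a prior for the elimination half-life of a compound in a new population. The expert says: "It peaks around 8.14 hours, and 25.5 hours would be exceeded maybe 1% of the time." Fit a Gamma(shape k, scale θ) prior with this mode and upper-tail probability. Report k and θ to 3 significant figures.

k ≈ 4.42, θ ≈ 2.38

Gamma(k,θ) with k>1 has mode (k−1)θ, so θ = 8.14/(k−1).
Need P(X < 25.5) = 0.99 with θ tied to k this way. Start at k = 2, θ = 8.14: P(X<25.5) ≈ 0.820.
Too low — raise k to concentrate. Iterating converges to k ≈ 4.42.
Then θ = 8.14/(4.42−1) ≈ 2.38.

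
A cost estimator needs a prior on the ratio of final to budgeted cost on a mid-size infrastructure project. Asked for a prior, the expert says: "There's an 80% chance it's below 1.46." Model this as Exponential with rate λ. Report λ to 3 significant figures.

P(T < 1.46) = 1 − e^(−λ·1.46) = 0.8, so λ = −ln(1−0.8)/1.46 = −ln(0.2)/1.46 = 1.1.

λ ≈ 1.1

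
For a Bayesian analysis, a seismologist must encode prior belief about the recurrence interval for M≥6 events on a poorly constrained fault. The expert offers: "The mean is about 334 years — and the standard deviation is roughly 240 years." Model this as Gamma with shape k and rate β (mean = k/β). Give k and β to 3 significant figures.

For Gamma(k, rate β): mean = k/β, variance = k/β², so CV = 1/√k.
CV = SD/mean = 240/334 = 0.7186, hence k = 1/CV² = 1.94.
Then β = k/mean = 1.94/334 = 0.0058.

k ≈ 1.94, β ≈ 0.0058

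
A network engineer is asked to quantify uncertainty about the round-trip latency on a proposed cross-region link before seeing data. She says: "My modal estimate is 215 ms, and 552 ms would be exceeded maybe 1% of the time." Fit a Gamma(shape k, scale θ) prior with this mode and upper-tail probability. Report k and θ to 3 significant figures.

Gamma(k,θ) with k>1 has mode (k−1)θ, so θ = 215/(k−1).
Need P(X < 552) = 0.99 with θ tied to k this way. Start at k = 2, θ = 215: P(X<552) ≈ 0.726.
Too low — raise k to concentrate. Iterating converges to k ≈ 6.25.
Then θ = 215/(6.25−1) ≈ 41.

k ≈ 6.25, θ ≈ 41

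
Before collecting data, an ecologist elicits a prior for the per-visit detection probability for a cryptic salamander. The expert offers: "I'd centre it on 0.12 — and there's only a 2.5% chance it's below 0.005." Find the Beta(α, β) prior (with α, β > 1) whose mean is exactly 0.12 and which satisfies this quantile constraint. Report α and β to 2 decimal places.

With mean 0.12 fixed, write α = 0.12s, β = 0.88s where s = α+β.
Need P(θ < 0.005) = 0.025 under Beta(0.12s, 0.88s). Normal approximation: (q−m)/√(m(1−m)/s) ≈ z_{0.025} = -1.96, so s ≈ 0.12·0.88·(-1.96)²/(0.005−0.12)² = 30.7.
At s = 30.7: P(θ<0.005) ≈ 0.000. Adjusting to match 0.025 gives s ≈ 9.48.
So α = 0.12·9.48 ≈ 1.14, β = 0.88·9.48 ≈ 8.34.

α ≈ 1.14, β ≈ 8.34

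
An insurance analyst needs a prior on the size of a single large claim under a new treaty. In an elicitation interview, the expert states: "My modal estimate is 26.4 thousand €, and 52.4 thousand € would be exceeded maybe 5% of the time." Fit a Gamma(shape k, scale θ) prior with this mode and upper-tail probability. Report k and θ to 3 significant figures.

Gamma(k,θ) with k>1 has mode (k−1)θ, so θ = 26.4/(k−1).
Need P(X < 52.4) = 0.95 with θ tied to k this way. Start at k = 2, θ = 26.4: P(X<52.4) ≈ 0.590.
Too low — raise k to concentrate. Iterating converges to k ≈ 6.9.
Then θ = 26.4/(6.9−1) ≈ 4.47.

k ≈ 6.9, θ ≈ 4.47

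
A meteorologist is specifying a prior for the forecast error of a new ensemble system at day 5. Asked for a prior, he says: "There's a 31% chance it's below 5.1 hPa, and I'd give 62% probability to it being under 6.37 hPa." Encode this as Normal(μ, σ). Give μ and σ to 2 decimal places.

For Normal(μ,σ), the p-quantile is μ + z_p·σ. Here z_{0.31} = -0.4959, z_{0.62} = 0.3055.
So 5.1 = μ − 0.4959σ and 6.37 = μ + 0.3055σ.
Subtracting: σ = (6.37 − 5.1)/(0.3055 − (-0.4959)) = 1.58.
Then μ = 5.1 − (-0.4959)·1.58 = 5.89.

μ = 5.89, σ = 1.58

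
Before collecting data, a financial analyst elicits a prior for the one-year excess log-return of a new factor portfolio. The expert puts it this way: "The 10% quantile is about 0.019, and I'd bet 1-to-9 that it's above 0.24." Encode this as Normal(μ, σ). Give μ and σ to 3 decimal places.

μ = 0.130, σ = 0.086

For Normal(μ,σ), the p-quantile is μ + z_p·σ. Here z_{0.1} = -1.282, z_{0.9} = 1.282.
So 0.019 = μ − 1.282σ and 0.24 = μ + 1.282σ.
Subtracting: σ = (0.24 − 0.019)/(1.282 − (-1.282)) = 0.086.
Then μ = 0.019 − (-1.282)·0.086 = 0.130.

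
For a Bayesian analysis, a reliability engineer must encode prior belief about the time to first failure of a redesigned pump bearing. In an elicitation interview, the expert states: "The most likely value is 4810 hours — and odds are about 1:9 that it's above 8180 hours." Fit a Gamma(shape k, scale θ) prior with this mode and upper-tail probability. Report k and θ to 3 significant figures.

Gamma(k,θ) with k>1 has mode (k−1)θ, so θ = 4810/(k−1).
Need P(X < 8180) = 0.9 with θ tied to k this way. Start at k = 2, θ = 4810: P(X<8180) ≈ 0.507.
Too low — raise k to concentrate. Iterating converges to k ≈ 7.71.
Then θ = 4810/(7.71−1) ≈ 716.

k ≈ 7.71, θ ≈ 716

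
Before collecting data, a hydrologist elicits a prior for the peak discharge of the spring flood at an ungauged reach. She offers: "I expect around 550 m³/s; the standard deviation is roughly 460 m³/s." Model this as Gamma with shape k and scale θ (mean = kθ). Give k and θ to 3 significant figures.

k ≈ 1.43, θ ≈ 385

For Gamma(k, scale θ): mean = kθ, variance = kθ², so CV = 1/√k.
CV = SD/mean = 460/550 = 0.8364, hence k = 1/CV² = 1.43.
Then θ = mean/k = 550/1.43 = 385.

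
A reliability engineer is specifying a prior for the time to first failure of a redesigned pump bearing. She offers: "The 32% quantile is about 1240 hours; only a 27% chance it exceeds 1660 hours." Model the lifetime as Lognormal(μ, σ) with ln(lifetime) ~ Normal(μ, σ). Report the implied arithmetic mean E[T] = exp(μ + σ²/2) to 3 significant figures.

If T ~ Lognormal(μ,σ) then ln T ~ Normal(μ,σ), so the p-quantile of ln T is μ + z_p·σ.
ln(1240) = 7.123 and ln(1660) = 7.415; z_{0.32} = -0.4677, z_{0.73} = 0.6128.
σ = (7.415 − 7.123)/(0.6128 − (-0.4677)) = 0.270.
μ = 7.123 − (-0.4677)·0.270 = 7.249.
E[T] = exp(μ + σ²/2) = exp(7.249 + 0.0364) = 1460 hours.

E[T] ≈ 1460 hours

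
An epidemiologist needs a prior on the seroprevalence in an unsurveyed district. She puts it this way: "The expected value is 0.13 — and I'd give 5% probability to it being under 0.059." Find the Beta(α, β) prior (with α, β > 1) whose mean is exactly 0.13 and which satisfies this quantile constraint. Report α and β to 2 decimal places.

With mean 0.13 fixed, write α = 0.13s, β = 0.87s where s = α+β.
Need P(θ < 0.059) = 0.05 under Beta(0.13s, 0.87s). Normal approximation: (q−m)/√(m(1−m)/s) ≈ z_{0.05} = -1.64, so s ≈ 0.13·0.87·(-1.64)²/(0.059−0.13)² = 60.7.
At s = 60.7: P(θ<0.059) ≈ 0.026. Adjusting to match 0.05 gives s ≈ 45.39.
So α = 0.13·45.39 ≈ 5.90, β = 0.87·45.39 ≈ 39.49.

α ≈ 5.90, β ≈ 39.49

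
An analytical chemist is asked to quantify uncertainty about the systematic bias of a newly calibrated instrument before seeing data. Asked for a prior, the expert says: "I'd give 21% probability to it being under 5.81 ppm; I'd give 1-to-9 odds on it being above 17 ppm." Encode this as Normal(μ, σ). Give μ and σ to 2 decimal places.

μ = 10.13, σ = 5.36

The p-quantile of Normal(μ,σ) is μ + z_p·σ, with z_{0.21} = -0.8064 and z_{0.9} = 1.282.
Eliminate σ: μ = (z₂·x₁ − z₁·x₂)/(z₂ − z₁) = (1.282·5.81 − (-0.8064)·17)/2.088 = 10.13.
Then σ = (x₂ − x₁)/(z₂ − z₁) = (17 − 5.81)/2.088 = 5.36.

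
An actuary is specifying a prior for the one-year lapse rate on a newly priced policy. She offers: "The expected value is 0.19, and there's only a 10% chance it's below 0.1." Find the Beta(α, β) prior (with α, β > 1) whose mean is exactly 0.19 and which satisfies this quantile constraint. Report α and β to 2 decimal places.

With mean 0.19 fixed, write α = 0.19s, β = 0.81s where s = α+β.
Need P(θ < 0.1) = 0.1 under Beta(0.19s, 0.81s). Normal approximation: (q−m)/√(m(1−m)/s) ≈ z_{0.1} = -1.28, so s ≈ 0.19·0.81·(-1.28)²/(0.1−0.19)² = 31.2.
At s = 31.2: P(θ<0.1) ≈ 0.080. Adjusting to match 0.1 gives s ≈ 26.77.
So α = 0.19·26.77 ≈ 5.09, β = 0.81·26.77 ≈ 21.68.

α ≈ 5.09, β ≈ 21.68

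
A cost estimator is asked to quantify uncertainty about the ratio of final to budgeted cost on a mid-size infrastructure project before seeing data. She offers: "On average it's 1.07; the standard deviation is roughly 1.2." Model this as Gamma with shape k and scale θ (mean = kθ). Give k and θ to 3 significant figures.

For Gamma(k, scale θ): mean = kθ, variance = kθ², so CV = 1/√k.
CV = SD/mean = 1.2/1.07 = 1.121, hence k = 1/CV² = 0.795.
Then θ = mean/k = 1.07/0.795 = 1.35.

k ≈ 0.795, θ ≈ 1.35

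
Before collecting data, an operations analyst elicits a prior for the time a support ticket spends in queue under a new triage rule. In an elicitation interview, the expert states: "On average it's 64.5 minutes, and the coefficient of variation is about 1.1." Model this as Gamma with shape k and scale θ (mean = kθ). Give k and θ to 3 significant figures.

For Gamma(k, scale θ): mean = kθ, variance = kθ², so CV = 1/√k.
CV = 1.1, hence k = 1/CV² = 0.826.
Then θ = mean/k = 64.5/0.826 = 78.

k ≈ 0.826, θ ≈ 78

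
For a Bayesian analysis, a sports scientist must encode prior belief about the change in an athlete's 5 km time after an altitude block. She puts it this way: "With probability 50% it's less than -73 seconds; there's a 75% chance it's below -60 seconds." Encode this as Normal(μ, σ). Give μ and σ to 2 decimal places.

μ = -73.00, σ = 19.27

The p-quantile of Normal(μ,σ) is μ + z_p·σ, with z_{0.5} = 0 and z_{0.75} = 0.6745.
Eliminate σ: μ = (z₂·x₁ − z₁·x₂)/(z₂ − z₁) = (0.6745·-73 − (0)·-60)/0.6745 = -73.00.
Then σ = (x₂ − x₁)/(z₂ − z₁) = (-60 − -73)/0.6745 = 19.27.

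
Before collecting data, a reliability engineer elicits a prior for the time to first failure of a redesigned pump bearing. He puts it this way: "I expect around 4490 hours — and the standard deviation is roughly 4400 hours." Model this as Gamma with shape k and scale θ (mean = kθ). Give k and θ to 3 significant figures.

For Gamma(k, scale θ): mean = kθ, variance = kθ², so CV = 1/√k.
CV = SD/mean = 4400/4490 = 0.98, hence k = 1/CV² = 1.04.
Then θ = mean/k = 4490/1.04 = 4310.

k ≈ 1.04, θ ≈ 4310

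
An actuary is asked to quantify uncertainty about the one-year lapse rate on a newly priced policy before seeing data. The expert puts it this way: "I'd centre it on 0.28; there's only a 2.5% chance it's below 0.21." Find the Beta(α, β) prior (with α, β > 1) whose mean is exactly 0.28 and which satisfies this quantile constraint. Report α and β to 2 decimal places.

With mean 0.28 fixed, write α = 0.28s, β = 0.72s where s = α+β.
Need P(θ < 0.21) = 0.025 under Beta(0.28s, 0.72s). Normal approximation: (q−m)/√(m(1−m)/s) ≈ z_{0.025} = -1.96, so s ≈ 0.28·0.72·(-1.96)²/(0.21−0.28)² = 158.0.
At s = 158.0: P(θ<0.21) ≈ 0.020. Adjusting to match 0.025 gives s ≈ 144.16.
So α = 0.28·144.16 ≈ 40.37, β = 0.72·144.16 ≈ 103.80.

α ≈ 40.37, β ≈ 103.80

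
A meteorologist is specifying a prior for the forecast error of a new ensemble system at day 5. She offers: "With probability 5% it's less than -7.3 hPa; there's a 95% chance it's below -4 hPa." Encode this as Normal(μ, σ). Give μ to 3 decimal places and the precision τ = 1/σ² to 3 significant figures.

μ = -5.650, τ = 0.994

For Normal(μ,σ), the p-quantile is μ + z_p·σ. Here z_{0.05} = -1.645, z_{0.95} = 1.645.
So -7.3 = μ − 1.645σ and -4 = μ + 1.645σ.
Subtracting: σ = (-4 − -7.3)/(1.645 − (-1.645)) = 1.003.
Then μ = -7.3 − (-1.645)·1.003 = -5.650.
Precision τ = 1/σ² = 1/1.003² = 0.994.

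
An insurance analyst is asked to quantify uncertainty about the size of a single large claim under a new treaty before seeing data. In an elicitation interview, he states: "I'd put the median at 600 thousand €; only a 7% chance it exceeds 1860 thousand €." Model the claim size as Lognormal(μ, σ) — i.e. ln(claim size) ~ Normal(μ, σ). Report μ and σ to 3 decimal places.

μ ≈ 6.397, σ ≈ 0.767

If T ~ Lognormal(μ,σ) then ln T ~ Normal(μ,σ), so the p-quantile of ln T is μ + z_p·σ.
ln(600) = 6.397 and ln(1860) = 7.528; z_{0.5} = 0, z_{0.93} = 1.476.
σ = (7.528 − 6.397)/(1.476 − (0)) = 0.767.
μ = 6.397 − (0)·0.767 = 6.397.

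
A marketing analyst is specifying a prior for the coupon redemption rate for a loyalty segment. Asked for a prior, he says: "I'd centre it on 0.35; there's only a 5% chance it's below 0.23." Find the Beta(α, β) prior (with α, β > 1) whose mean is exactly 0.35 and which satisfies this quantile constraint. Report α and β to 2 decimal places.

α ≈ 13.57, β ≈ 25.20

With mean 0.35 fixed, write α = 0.35s, β = 0.65s where s = α+β.
Need P(θ < 0.23) = 0.05 under Beta(0.35s, 0.65s). Normal approximation: (q−m)/√(m(1−m)/s) ≈ z_{0.05} = -1.64, so s ≈ 0.35·0.65·(-1.64)²/(0.23−0.35)² = 42.7.
At s = 42.7: P(θ<0.23) ≈ 0.042. Adjusting to match 0.05 gives s ≈ 38.77.
So α = 0.35·38.77 ≈ 13.57, β = 0.65·38.77 ≈ 25.20.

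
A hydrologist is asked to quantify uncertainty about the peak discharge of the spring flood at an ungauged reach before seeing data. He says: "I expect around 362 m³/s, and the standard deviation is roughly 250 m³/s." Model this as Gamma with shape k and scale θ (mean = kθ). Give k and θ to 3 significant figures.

For Gamma(k, scale θ): mean = kθ, variance = kθ², so CV = 1/√k.
CV = SD/mean = 250/362 = 0.6906, hence k = 1/CV² = 2.1.
Then θ = mean/k = 362/2.1 = 173.

k ≈ 2.1, θ ≈ 173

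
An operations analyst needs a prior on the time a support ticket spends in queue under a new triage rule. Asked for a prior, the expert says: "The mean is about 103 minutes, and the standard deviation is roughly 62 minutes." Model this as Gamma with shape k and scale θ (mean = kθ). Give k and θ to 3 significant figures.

k ≈ 2.76, θ ≈ 37.3

For Gamma(k, scale θ): mean = kθ, variance = kθ², so CV = 1/√k.
CV = SD/mean = 62/103 = 0.6019, hence k = 1/CV² = 2.76.
Then θ = mean/k = 103/2.76 = 37.3.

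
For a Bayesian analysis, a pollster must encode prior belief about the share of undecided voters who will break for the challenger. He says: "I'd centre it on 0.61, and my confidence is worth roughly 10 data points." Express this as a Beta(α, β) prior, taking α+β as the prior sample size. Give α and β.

Under the effective-sample-size interpretation, Beta(α, β) has prior mean α/(α+β) and prior sample size α+β.
So α+β = 10 and α/(α+β) = 0.61, giving α = 0.61·10 = 6.1 and β = 10 − 6.1 = 3.9.

α = 6.1, β = 3.9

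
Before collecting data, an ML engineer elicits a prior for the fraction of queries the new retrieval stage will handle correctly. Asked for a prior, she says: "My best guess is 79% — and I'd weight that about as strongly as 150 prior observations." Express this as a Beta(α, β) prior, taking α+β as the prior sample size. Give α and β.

α = 118.5, β = 31.5

Under the effective-sample-size interpretation, Beta(α, β) has prior mean α/(α+β) and prior sample size α+β.
So α+β = 150 and α/(α+β) = 0.79, giving α = 0.79·150 = 118.5 and β = 150 − 118.5 = 31.5.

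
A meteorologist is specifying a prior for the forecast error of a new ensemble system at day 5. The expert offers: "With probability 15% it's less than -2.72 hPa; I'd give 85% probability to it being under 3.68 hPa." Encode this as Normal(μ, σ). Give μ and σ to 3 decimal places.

The p-quantile of Normal(μ,σ) is μ + z_p·σ, with z_{0.15} = -1.036 and z_{0.85} = 1.036.
Eliminate σ: μ = (z₂·x₁ − z₁·x₂)/(z₂ − z₁) = (1.036·-2.72 − (-1.036)·3.68)/2.073 = 0.480.
Then σ = (x₂ − x₁)/(z₂ − z₁) = (3.68 − -2.72)/2.073 = 3.088.

μ = 0.480, σ = 3.088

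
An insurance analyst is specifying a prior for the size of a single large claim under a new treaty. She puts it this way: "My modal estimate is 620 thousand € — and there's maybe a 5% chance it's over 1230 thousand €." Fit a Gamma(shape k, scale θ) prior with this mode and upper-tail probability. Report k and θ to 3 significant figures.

Gamma(k,θ) with k>1 has mode (k−1)θ, so θ = 620/(k−1).
Need P(X < 1230) = 0.95 with θ tied to k this way. Start at k = 2, θ = 620: P(X<1230) ≈ 0.590.
Too low — raise k to concentrate. Iterating converges to k ≈ 6.91.
Then θ = 620/(6.91−1) ≈ 105.

k ≈ 6.91, θ ≈ 105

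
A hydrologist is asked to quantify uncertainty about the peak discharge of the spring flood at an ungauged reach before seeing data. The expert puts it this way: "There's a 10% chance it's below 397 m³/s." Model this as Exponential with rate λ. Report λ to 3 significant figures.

P(T < 397.0) = 1 − e^(−λ·397.0) = 0.1, so λ = −ln(1−0.1)/397.0 = −ln(0.9)/397.0 = 0.000265.

λ ≈ 0.000265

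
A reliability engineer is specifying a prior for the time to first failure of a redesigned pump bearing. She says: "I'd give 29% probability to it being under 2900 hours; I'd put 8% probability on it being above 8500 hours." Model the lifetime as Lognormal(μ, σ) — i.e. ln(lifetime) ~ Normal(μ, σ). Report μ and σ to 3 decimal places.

μ ≈ 8.276, σ ≈ 0.549

If T ~ Lognormal(μ,σ) then ln T ~ Normal(μ,σ), so the p-quantile of ln T is μ + z_p·σ.
ln(2900) = 7.972 and ln(8500) = 9.048; z_{0.29} = -0.5534, z_{0.92} = 1.405.
σ = (9.048 − 7.972)/(1.405 − (-0.5534)) = 0.549.
μ = 7.972 − (-0.5534)·0.549 = 8.276.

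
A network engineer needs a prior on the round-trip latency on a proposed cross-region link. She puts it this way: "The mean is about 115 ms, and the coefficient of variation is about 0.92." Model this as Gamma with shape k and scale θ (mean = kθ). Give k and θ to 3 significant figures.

For Gamma(k, scale θ): mean = kθ, variance = kθ², so CV = 1/√k.
CV = 0.92, hence k = 1/CV² = 1.18.
Then θ = mean/k = 115/1.18 = 97.3.

k ≈ 1.18, θ ≈ 97.3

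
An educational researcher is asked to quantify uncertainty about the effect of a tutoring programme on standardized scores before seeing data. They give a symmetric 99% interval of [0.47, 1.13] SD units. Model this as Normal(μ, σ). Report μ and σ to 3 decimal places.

μ = 0.800, σ = 0.128

A symmetric 99% interval runs μ ± z·σ with z = 2.576.
Half-width = 0.33, so σ = 0.33/2.576 = 0.128.
μ is the interval midpoint, 0.800.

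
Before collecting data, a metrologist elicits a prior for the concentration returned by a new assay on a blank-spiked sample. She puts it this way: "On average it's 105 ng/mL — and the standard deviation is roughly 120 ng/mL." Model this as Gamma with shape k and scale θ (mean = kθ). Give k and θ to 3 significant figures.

k ≈ 0.766, θ ≈ 137

For Gamma(k, scale θ): mean = kθ, variance = kθ², so CV = 1/√k.
CV = SD/mean = 120/105 = 1.143, hence k = 1/CV² = 0.766.
Then θ = mean/k = 105/0.766 = 137.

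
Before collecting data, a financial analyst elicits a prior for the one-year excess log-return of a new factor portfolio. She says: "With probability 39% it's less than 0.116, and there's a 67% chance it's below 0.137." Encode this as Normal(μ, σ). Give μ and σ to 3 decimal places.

For Normal(μ,σ), the p-quantile is μ + z_p·σ. Here z_{0.39} = -0.2793, z_{0.67} = 0.4399.
So 0.116 = μ − 0.2793σ and 0.137 = μ + 0.4399σ.
Subtracting: σ = (0.137 − 0.116)/(0.4399 − (-0.2793)) = 0.029.
Then μ = 0.116 − (-0.2793)·0.029 = 0.124.

μ = 0.124, σ = 0.029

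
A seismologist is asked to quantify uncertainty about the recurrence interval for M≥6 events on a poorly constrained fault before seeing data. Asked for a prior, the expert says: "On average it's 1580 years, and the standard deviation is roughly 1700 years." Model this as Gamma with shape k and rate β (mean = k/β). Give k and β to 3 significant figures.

k ≈ 0.864, β ≈ 0.000547

For Gamma(k, rate β): mean = k/β, variance = k/β², so CV = 1/√k.
CV = SD/mean = 1700/1580 = 1.076, hence k = 1/CV² = 0.864.
Then β = k/mean = 0.864/1580 = 0.000547.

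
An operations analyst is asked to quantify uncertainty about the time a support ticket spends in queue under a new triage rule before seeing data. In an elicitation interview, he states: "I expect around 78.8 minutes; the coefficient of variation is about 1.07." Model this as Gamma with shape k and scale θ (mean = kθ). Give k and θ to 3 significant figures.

k ≈ 0.873, θ ≈ 90.2

For Gamma(k, scale θ): mean = kθ, variance = kθ², so CV = 1/√k.
CV = 1.07, hence k = 1/CV² = 0.873.
Then θ = mean/k = 78.8/0.873 = 90.2.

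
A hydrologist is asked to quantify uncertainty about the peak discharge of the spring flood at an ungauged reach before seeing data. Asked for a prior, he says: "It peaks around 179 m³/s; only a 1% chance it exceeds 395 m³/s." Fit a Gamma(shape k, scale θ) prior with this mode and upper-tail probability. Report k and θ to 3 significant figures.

k ≈ 8.69, θ ≈ 23.3

Gamma(k,θ) with k>1 has mode (k−1)θ, so θ = 179/(k−1).
Need P(X < 395) = 0.99 with θ tied to k this way. Start at k = 2, θ = 179: P(X<395) ≈ 0.647.
Too low — raise k to concentrate. Iterating converges to k ≈ 8.69.
Then θ = 179/(8.69−1) ≈ 23.3.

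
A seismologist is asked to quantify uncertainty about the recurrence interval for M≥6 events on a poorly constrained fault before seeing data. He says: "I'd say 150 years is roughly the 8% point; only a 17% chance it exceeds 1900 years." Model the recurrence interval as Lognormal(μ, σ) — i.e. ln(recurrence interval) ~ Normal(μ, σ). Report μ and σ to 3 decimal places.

If T ~ Lognormal(μ,σ) then ln T ~ Normal(μ,σ), so the p-quantile of ln T is μ + z_p·σ.
ln(150) = 5.011 and ln(1900) = 7.55; z_{0.08} = -1.405, z_{0.83} = 0.9542.
σ = (7.55 − 5.011)/(0.9542 − (-1.405)) = 1.076.
μ = 5.011 − (-1.405)·1.076 = 6.523.

μ ≈ 6.523, σ ≈ 1.076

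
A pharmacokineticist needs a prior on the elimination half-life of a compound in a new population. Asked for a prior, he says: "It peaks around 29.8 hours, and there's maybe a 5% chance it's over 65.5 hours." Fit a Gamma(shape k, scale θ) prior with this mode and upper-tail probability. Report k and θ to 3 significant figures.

k ≈ 5.44, θ ≈ 6.72

Gamma(k,θ) with k>1 has mode (k−1)θ, so θ = 29.8/(k−1).
Need P(X < 65.5) = 0.95 with θ tied to k this way. Start at k = 2, θ = 29.8: P(X<65.5) ≈ 0.645.
Too low — raise k to concentrate. Iterating converges to k ≈ 5.44.
Then θ = 29.8/(5.44−1) ≈ 6.72.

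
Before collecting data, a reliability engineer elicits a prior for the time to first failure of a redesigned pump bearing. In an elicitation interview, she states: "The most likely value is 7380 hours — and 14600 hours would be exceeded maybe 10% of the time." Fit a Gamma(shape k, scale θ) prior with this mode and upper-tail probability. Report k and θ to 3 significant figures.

k ≈ 5.12, θ ≈ 1790

Gamma(k,θ) with k>1 has mode (k−1)θ, so θ = 7380/(k−1).
Need P(X < 14600) = 0.9 with θ tied to k this way. Start at k = 2, θ = 7380: P(X<14600) ≈ 0.588.
Too low — raise k to concentrate. Iterating converges to k ≈ 5.12.
Then θ = 7380/(5.12−1) ≈ 1790.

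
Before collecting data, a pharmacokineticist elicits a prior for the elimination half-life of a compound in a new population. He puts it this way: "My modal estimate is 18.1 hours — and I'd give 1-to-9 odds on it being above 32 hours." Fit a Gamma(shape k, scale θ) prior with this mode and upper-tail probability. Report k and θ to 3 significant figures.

k ≈ 6.85, θ ≈ 3.09

Gamma(k,θ) with k>1 has mode (k−1)θ, so θ = 18.1/(k−1).
Need P(X < 32) = 0.9 with θ tied to k this way. Start at k = 2, θ = 18.1: P(X<32) ≈ 0.528.
Too low — raise k to concentrate. Iterating converges to k ≈ 6.85.
Then θ = 18.1/(6.85−1) ≈ 3.09.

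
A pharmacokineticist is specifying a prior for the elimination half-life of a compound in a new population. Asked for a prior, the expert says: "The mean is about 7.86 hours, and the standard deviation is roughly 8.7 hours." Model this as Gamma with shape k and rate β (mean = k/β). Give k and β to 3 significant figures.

k ≈ 0.816, β ≈ 0.104

For Gamma(k, rate β): mean = k/β, variance = k/β², so CV = 1/√k.
CV = SD/mean = 8.7/7.86 = 1.107, hence k = 1/CV² = 0.816.
Then β = k/mean = 0.816/7.86 = 0.104.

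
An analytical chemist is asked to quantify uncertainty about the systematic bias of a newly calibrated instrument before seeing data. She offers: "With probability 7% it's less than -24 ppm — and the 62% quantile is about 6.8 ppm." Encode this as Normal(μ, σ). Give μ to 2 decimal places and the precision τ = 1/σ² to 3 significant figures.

μ = 1.52, τ = 0.00334

For Normal(μ,σ), the p-quantile is μ + z_p·σ. Here z_{0.07} = -1.476, z_{0.62} = 0.3055.
So -24 = μ − 1.476σ and 6.8 = μ + 0.3055σ.
Subtracting: σ = (6.8 − -24)/(0.3055 − (-1.476)) = 17.29.
Then μ = -24 − (-1.476)·17.29 = 1.52.
Precision τ = 1/σ² = 1/17.29² = 0.00334.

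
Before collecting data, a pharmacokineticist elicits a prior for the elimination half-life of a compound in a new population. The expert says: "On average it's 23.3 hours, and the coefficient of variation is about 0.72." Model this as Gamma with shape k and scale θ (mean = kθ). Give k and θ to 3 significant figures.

k ≈ 1.93, θ ≈ 12.1

For Gamma(k, scale θ): mean = kθ, variance = kθ², so CV = 1/√k.
CV = 0.72, hence k = 1/CV² = 1.93.
Then θ = mean/k = 23.3/1.93 = 12.1.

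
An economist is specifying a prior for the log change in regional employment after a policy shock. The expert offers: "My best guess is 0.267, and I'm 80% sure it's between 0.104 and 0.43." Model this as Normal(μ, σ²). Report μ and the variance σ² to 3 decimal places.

μ = 0.267, σ² = 0.016

A symmetric 80% interval runs μ ± z·σ with z = 1.282.
Half-width = 0.163, so σ = 0.163/1.282 = 0.1272 and σ² = 0.016.
μ is the stated best guess, 0.267.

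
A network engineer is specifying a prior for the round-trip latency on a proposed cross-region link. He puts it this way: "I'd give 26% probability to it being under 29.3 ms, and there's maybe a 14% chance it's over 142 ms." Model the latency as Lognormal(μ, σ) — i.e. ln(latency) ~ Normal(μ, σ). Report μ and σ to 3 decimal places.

If T ~ Lognormal(μ,σ) then ln T ~ Normal(μ,σ), so the p-quantile of ln T is μ + z_p·σ.
ln(29.3) = 3.378 and ln(142) = 4.956; z_{0.26} = -0.6433, z_{0.86} = 1.08.
σ = (4.956 − 3.378)/(1.08 − (-0.6433)) = 0.916.
μ = 3.378 − (-0.6433)·0.916 = 3.967.

μ ≈ 3.967, σ ≈ 0.916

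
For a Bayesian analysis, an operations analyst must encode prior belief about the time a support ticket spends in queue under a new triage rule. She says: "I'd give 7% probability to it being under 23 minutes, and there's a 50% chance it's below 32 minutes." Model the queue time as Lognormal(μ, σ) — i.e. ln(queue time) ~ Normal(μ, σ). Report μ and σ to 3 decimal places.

μ ≈ 3.466, σ ≈ 0.224

If T ~ Lognormal(μ,σ) then ln T ~ Normal(μ,σ), so the p-quantile of ln T is μ + z_p·σ.
ln(23) = 3.135 and ln(32) = 3.466; z_{0.07} = -1.476, z_{0.5} = 0.
σ = (3.466 − 3.135)/(0 − (-1.476)) = 0.224.
μ = 3.135 − (-1.476)·0.224 = 3.466.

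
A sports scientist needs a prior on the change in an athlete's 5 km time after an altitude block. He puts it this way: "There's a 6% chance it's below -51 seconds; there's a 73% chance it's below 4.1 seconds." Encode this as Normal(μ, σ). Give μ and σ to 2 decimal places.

μ = -11.48, σ = 25.42

The p-quantile of Normal(μ,σ) is μ + z_p·σ, with z_{0.06} = -1.555 and z_{0.73} = 0.6128.
Eliminate σ: μ = (z₂·x₁ − z₁·x₂)/(z₂ − z₁) = (0.6128·-51 − (-1.555)·4.1)/2.168 = -11.48.
Then σ = (x₂ − x₁)/(z₂ − z₁) = (4.1 − -51)/2.168 = 25.42.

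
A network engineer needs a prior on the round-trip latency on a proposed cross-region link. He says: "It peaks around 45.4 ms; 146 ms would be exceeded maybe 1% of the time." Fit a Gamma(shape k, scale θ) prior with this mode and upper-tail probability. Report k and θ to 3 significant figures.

k ≈ 4.24, θ ≈ 14

Gamma(k,θ) with k>1 has mode (k−1)θ, so θ = 45.4/(k−1).
Need P(X < 146) = 0.99 with θ tied to k this way. Start at k = 2, θ = 45.4: P(X<146) ≈ 0.831.
Too low — raise k to concentrate. Iterating converges to k ≈ 4.24.
Then θ = 45.4/(4.24−1) ≈ 14.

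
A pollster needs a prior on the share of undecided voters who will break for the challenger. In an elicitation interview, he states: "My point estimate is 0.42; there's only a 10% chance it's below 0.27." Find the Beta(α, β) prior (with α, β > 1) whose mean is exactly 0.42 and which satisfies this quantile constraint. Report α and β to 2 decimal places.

With mean 0.42 fixed, write α = 0.42s, β = 0.58s where s = α+β.
Need P(θ < 0.27) = 0.1 under Beta(0.42s, 0.58s). Normal approximation: (q−m)/√(m(1−m)/s) ≈ z_{0.1} = -1.28, so s ≈ 0.42·0.58·(-1.28)²/(0.27−0.42)² = 17.8.
At s = 17.8: P(θ<0.27) ≈ 0.094. Adjusting to match 0.1 gives s ≈ 16.89.
So α = 0.42·16.89 ≈ 7.09, β = 0.58·16.89 ≈ 9.80.

α ≈ 7.09, β ≈ 9.80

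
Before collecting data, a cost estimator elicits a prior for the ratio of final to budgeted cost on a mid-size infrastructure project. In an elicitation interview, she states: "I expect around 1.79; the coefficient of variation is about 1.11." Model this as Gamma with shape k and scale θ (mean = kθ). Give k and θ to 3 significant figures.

k ≈ 0.812, θ ≈ 2.21

For Gamma(k, scale θ): mean = kθ, variance = kθ², so CV = 1/√k.
CV = 1.11, hence k = 1/CV² = 0.812.
Then θ = mean/k = 1.79/0.812 = 2.21.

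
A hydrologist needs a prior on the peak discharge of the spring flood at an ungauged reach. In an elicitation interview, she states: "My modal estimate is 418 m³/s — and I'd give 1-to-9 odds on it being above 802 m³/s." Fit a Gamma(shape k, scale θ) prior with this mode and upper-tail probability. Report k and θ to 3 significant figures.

Gamma(k,θ) with k>1 has mode (k−1)θ, so θ = 418/(k−1).
Need P(X < 802) = 0.9 with θ tied to k this way. Start at k = 2, θ = 418: P(X<802) ≈ 0.572.
Too low — raise k to concentrate. Iterating converges to k ≈ 5.51.
Then θ = 418/(5.51−1) ≈ 92.8.

k ≈ 5.51, θ ≈ 92.8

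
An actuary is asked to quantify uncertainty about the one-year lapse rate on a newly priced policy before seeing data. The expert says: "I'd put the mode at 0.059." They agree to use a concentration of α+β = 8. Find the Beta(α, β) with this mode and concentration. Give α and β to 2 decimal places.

For α,β > 1 the Beta mode is (α−1)/(α+β−2). With α+β = 8, the mode is (α−1)/6.
Set (α−1)/6 = 0.059 → α = 1 + 0.059·6 = 1.35.
β = 8 − α = 6.65.

α = 1.35, β = 6.65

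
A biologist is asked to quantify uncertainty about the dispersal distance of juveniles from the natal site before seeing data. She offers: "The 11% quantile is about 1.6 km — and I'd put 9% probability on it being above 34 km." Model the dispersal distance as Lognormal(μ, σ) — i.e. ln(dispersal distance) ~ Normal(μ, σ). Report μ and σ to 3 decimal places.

μ ≈ 1.930, σ ≈ 1.191

If T ~ Lognormal(μ,σ) then ln T ~ Normal(μ,σ), so the p-quantile of ln T is μ + z_p·σ.
ln(1.6) = 0.47 and ln(34) = 3.526; z_{0.11} = -1.227, z_{0.91} = 1.341.
σ = (3.526 − 0.47)/(1.341 − (-1.227)) = 1.191.
μ = 0.47 − (-1.227)·1.191 = 1.930.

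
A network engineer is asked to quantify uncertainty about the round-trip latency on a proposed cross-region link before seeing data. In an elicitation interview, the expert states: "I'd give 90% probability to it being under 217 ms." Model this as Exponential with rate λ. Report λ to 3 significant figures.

P(T < 217.0) = 1 − e^(−λ·217.0) = 0.9, so λ = −ln(1−0.9)/217.0 = −ln(0.1)/217.0 = 0.0106.

λ ≈ 0.0106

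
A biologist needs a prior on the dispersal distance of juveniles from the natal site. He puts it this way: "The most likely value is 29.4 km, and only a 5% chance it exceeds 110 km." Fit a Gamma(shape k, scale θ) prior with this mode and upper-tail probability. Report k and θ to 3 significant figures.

k ≈ 2.46, θ ≈ 20.1

Gamma(k,θ) with k>1 has mode (k−1)θ, so θ = 29.4/(k−1).
Need P(X < 110) = 0.95 with θ tied to k this way. Start at k = 2, θ = 29.4: P(X<110) ≈ 0.888.
Too low — raise k to concentrate. Iterating converges to k ≈ 2.46.
Then θ = 29.4/(2.46−1) ≈ 20.1.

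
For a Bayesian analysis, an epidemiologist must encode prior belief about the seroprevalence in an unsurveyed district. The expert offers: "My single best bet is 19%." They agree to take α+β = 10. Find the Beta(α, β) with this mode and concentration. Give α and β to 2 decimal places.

For α,β > 1 the Beta mode is (α−1)/(α+β−2). With α+β = 10, the mode is (α−1)/8.
Set (α−1)/8 = 0.19 → α = 1 + 0.19·8 = 2.52.
β = 10 − α = 7.48.

α = 2.52, β = 7.48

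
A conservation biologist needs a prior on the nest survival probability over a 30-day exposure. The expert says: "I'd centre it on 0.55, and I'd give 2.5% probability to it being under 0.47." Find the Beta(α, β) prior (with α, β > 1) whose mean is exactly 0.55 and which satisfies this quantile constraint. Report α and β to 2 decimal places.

With mean 0.55 fixed, write α = 0.55s, β = 0.45s where s = α+β.
Need P(θ < 0.47) = 0.025 under Beta(0.55s, 0.45s). Normal approximation: (q−m)/√(m(1−m)/s) ≈ z_{0.025} = -1.96, so s ≈ 0.55·0.45·(-1.96)²/(0.47−0.55)² = 148.6.
At s = 148.6: P(θ<0.47) ≈ 0.025. Adjusting to match 0.025 gives s ≈ 149.50.
So α = 0.55·149.50 ≈ 82.23, β = 0.45·149.50 ≈ 67.28.

α ≈ 82.23, β ≈ 67.28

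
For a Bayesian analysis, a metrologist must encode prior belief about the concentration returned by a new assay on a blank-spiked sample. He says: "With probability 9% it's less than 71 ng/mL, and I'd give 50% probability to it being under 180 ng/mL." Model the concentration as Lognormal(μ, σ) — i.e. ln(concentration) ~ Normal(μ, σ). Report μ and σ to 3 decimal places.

μ ≈ 5.193, σ ≈ 0.694

If T ~ Lognormal(μ,σ) then ln T ~ Normal(μ,σ), so the p-quantile of ln T is μ + z_p·σ.
ln(71) = 4.263 and ln(180) = 5.193; z_{0.09} = -1.341, z_{0.5} = 0.
σ = (5.193 − 4.263)/(0 − (-1.341)) = 0.694.
μ = 4.263 − (-1.341)·0.694 = 5.193.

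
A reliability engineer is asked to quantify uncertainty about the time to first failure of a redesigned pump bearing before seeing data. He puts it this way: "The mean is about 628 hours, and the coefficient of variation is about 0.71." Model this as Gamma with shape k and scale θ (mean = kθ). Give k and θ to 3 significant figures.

For Gamma(k, scale θ): mean = kθ, variance = kθ², so CV = 1/√k.
CV = 0.71, hence k = 1/CV² = 1.98.
Then θ = mean/k = 628/1.98 = 317.

k ≈ 1.98, θ ≈ 317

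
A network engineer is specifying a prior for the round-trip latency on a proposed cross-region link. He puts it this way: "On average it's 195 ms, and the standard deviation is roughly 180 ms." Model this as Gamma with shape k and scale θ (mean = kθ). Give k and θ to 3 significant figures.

For Gamma(k, scale θ): mean = kθ, variance = kθ², so CV = 1/√k.
CV = SD/mean = 180/195 = 0.9231, hence k = 1/CV² = 1.17.
Then θ = mean/k = 195/1.17 = 166.

k ≈ 1.17, θ ≈ 166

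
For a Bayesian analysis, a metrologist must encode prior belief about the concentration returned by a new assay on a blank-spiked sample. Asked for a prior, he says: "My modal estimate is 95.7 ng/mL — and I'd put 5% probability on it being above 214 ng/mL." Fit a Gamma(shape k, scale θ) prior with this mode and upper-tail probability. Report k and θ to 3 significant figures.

Gamma(k,θ) with k>1 has mode (k−1)θ, so θ = 95.7/(k−1).
Need P(X < 214) = 0.95 with θ tied to k this way. Start at k = 2, θ = 95.7: P(X<214) ≈ 0.654.
Too low — raise k to concentrate. Iterating converges to k ≈ 5.24.
Then θ = 95.7/(5.24−1) ≈ 22.6.

k ≈ 5.24, θ ≈ 22.6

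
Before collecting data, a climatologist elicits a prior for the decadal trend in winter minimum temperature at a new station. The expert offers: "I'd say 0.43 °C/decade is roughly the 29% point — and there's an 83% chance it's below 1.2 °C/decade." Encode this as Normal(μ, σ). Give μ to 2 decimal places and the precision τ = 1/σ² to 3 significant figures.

For Normal(μ,σ), the p-quantile is μ + z_p·σ. Here z_{0.29} = -0.5534, z_{0.83} = 0.9542.
So 0.43 = μ − 0.5534σ and 1.2 = μ + 0.9542σ.
Subtracting: σ = (1.2 − 0.43)/(0.9542 − (-0.5534)) = 0.51.
Then μ = 0.43 − (-0.5534)·0.51 = 0.71.
Precision τ = 1/σ² = 1/0.5108² = 3.83.

μ = 0.71, τ = 3.83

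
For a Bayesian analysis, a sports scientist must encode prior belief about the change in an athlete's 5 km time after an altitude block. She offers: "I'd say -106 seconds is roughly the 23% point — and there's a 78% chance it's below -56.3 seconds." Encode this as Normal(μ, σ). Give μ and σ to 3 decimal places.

For Normal(μ,σ), the p-quantile is μ + z_p·σ. Here z_{0.23} = -0.7388, z_{0.78} = 0.7722.
So -106 = μ − 0.7388σ and -56.3 = μ + 0.7722σ.
Subtracting: σ = (-56.3 − -106)/(0.7722 − (-0.7388)) = 32.891.
Then μ = -106 − (-0.7388)·32.891 = -81.698.

μ = -81.698, σ = 32.891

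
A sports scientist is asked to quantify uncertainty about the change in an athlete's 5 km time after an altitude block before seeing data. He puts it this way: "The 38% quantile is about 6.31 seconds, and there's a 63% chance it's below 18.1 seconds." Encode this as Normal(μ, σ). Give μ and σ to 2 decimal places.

The p-quantile of Normal(μ,σ) is μ + z_p·σ, with z_{0.38} = -0.3055 and z_{0.63} = 0.3319.
Eliminate σ: μ = (z₂·x₁ − z₁·x₂)/(z₂ − z₁) = (0.3319·6.31 − (-0.3055)·18.1)/0.6373 = 11.96.
Then σ = (x₂ − x₁)/(z₂ − z₁) = (18.1 − 6.31)/0.6373 = 18.50.

μ = 11.96, σ = 18.50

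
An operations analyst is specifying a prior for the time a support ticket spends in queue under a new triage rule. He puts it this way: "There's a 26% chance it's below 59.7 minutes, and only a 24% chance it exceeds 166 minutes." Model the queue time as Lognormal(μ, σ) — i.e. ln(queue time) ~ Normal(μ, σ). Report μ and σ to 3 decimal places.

If T ~ Lognormal(μ,σ) then ln T ~ Normal(μ,σ), so the p-quantile of ln T is μ + z_p·σ.
ln(59.7) = 4.089 and ln(166) = 5.112; z_{0.26} = -0.6433, z_{0.76} = 0.7063.
σ = (5.112 − 4.089)/(0.7063 − (-0.6433)) = 0.758.
μ = 4.089 − (-0.6433)·0.758 = 4.577.

μ ≈ 4.577, σ ≈ 0.758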